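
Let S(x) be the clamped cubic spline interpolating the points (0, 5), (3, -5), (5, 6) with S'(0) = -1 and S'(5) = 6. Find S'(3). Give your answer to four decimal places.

1.3500

With σ_i denoting the second derivative at x_i, h_i = 3, 2, and Δ_i = (y_(i+1) − y_i)/h_i = -10/3, 11/2:
  3·σ_0 + 10·σ_1 + 2·σ_2 = 6(Δ_1 - Δ_0) = 53
Clamped end conditions give two more equations: 2h_0·σ_0 + h_0·σ_1 = 6(Δ_0 - S'(0)) = -14 and h_1·σ_1 + 2h_1·σ_2 = 6(S'(5) - Δ_1) = 3.
Hence σ_0 = -187/30, σ_1 = 39/5, σ_2 = -63/20.
On [3, 5], S'(x) = b_1 + 2c_1·(x - 3) + 3d_1·(x - 3)² with b_1 = Δ_1 - h_1(2σ_1 + σ_2)/6 = 27/20, c_1 = σ_1/2 = 39/10, d_1 = (σ_2 - σ_1)/(6h_1) = -73/80. So S'(3) = 27/20.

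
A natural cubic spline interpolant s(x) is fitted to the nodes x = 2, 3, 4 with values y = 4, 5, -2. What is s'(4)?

Write σ_i for s''(x_i). With h_i = 1, 1 and divided differences Δ_i = 1, -7, the continuity of s' gives the tridiagonal system
  1·σ_0 + 4·σ_1 + 1·σ_2 = 6(Δ_1 - Δ_0) = -48
Natural end conditions: σ_0 = σ_2 = 0.
Solving: σ_0 = 0, σ_1 = -12, σ_2 = 0.
On [3, 4], s'(x) = b_1 + 2c_1·(x - 3) + 3d_1·(x - 3)² with b_1 = Δ_1 - h_1(2σ_1 + σ_2)/6 = -3, c_1 = σ_1/2 = -6, d_1 = (σ_2 - σ_1)/(6h_1) = 2. So s'(4) = -9.

-9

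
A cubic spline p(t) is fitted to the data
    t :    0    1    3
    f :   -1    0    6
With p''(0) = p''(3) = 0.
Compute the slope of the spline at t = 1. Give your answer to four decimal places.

1.6667

Let m_i = p''(x_i). Step sizes h_i = 1, 2; slopes of the chords Δ_i = (y_(i+1) - y_i)/h_i = 1, 3.
  1·m_0 + 6·m_1 + 2·m_2 = 6(Δ_1 - Δ_0) = 12
Natural end conditions: m_0 = m_2 = 0.
Solving: m_0 = 0, m_1 = 2, m_2 = 0.
On [1, 3], p'(t) = b_1 + 2c_1·(t - 1) + 3d_1·(t - 1)² with b_1 = Δ_1 - h_1(2m_1 + m_2)/6 = 5/3, c_1 = m_1/2 = 1, d_1 = (m_2 - m_1)/(6h_1) = -1/6. So p'(1) = 5/3.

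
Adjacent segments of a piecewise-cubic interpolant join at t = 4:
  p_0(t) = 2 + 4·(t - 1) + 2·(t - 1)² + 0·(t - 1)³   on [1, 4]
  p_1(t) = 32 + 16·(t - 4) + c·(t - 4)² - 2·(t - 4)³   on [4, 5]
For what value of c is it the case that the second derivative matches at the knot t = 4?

p_0''(t) = 4 + 0·(t - 1), so p_0''(4) = 4. On the right, p_1''(4) = 2c, so c = 2.

2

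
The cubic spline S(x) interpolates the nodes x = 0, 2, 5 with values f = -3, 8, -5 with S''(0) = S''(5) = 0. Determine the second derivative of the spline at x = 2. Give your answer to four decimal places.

Write M_i for S''(x_i). With h_i = 2, 3 and divided differences Δ_i = 11/2, -13/3, the continuity of S' gives the tridiagonal system
  2·M_0 + 10·M_1 + 3·M_2 = 6(Δ_1 - Δ_0) = -59
Natural end conditions: M_0 = M_2 = 0.
Solving the tridiagonal system: M_0 = 0, M_1 = -59/10, M_2 = 0.

-5.9000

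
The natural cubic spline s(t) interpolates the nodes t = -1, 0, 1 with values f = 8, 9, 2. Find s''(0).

-12

Write σ_i for s''(x_i). With h_i = 1, 1 and divided differences Δ_i = 1, -7, the continuity of s' gives the tridiagonal system
  1·σ_0 + 4·σ_1 + 1·σ_2 = 6(Δ_1 - Δ_0) = -48
Natural end conditions: σ_0 = σ_2 = 0.
Forward elimination and back-substitution give σ_0 = 0, σ_1 = -12, σ_2 = 0.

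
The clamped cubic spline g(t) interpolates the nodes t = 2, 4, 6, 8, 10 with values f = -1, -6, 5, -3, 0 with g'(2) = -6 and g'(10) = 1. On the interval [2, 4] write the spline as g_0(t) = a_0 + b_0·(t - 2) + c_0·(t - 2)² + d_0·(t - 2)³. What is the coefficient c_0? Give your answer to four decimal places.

With m_i denoting the second derivative at x_i, h_i = 2, 2, 2, 2, and Δ_i = (y_(i+1) − y_i)/h_i = -5/2, 11/2, -4, 3/2:
  2·m_0 + 8·m_1 + 2·m_2 = 6(Δ_1 - Δ_0) = 48
  2·m_1 + 8·m_2 + 2·m_3 = 6(Δ_2 - Δ_1) = -57
  2·m_2 + 8·m_3 + 2·m_4 = 6(Δ_3 - Δ_2) = 33
Clamped end conditions give two more equations: 2h_0·m_0 + h_0·m_1 = 6(Δ_0 - g'(2)) = 21 and h_3·m_3 + 2h_3·m_4 = 6(g'(10) - Δ_3) = -3.
Hence m_0 = 107/112, m_1 = 481/56, m_2 = -181/16, m_3 = 457/56, m_4 = -541/112.
On [2, 4], with g_0(t) = a_0 + b_0·(t - 2) + c_0·(t - 2)² + d_0·(t - 2)³: c_0 = m_0/2 = 107/224, d_0 = (m_1 - m_0)/(6h_0) = 285/448, b_0 = Δ_0 - h_0(2m_0 + m_1)/6 = -6.

0.4777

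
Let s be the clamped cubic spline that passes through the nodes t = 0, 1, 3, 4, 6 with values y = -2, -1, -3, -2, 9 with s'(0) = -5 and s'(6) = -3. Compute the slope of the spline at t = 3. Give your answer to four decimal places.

-1.4839

Write σ_i for s''(x_i). With h_i = 1, 2, 1, 2 and divided differences Δ_i = 1, -1, 1, 11/2, the continuity of s' gives the tridiagonal system
  1·σ_0 + 6·σ_1 + 2·σ_2 = 6(Δ_1 - Δ_0) = -12
  2·σ_1 + 6·σ_2 + 1·σ_3 = 6(Δ_2 - Δ_1) = 12
  1·σ_2 + 6·σ_3 + 2·σ_4 = 6(Δ_3 - Δ_2) = 27
Clamped end conditions give two more equations: 2h_0·σ_0 + h_0·σ_1 = 6(Δ_0 - s'(0)) = 36 and h_3·σ_3 + 2h_3·σ_4 = 6(s'(6) - Δ_3) = -51.
Solving: σ_0 = 1969/93, σ_1 = -590/93, σ_2 = 455/186, σ_3 = 931/93, σ_4 = -6605/372.
On [3, 4], s'(t) = b_2 + 2c_2·(t - 3) + 3d_2·(t - 3)² with b_2 = Δ_2 - h_2(2σ_2 + σ_3)/6 = -46/31, c_2 = σ_2/2 = 455/372, d_2 = (σ_3 - σ_2)/(6h_2) = 469/372. So s'(3) = -46/31.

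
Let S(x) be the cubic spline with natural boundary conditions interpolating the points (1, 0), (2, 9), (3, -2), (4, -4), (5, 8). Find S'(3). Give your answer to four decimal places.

Write M_i for S''(x_i). With h_i = 1, 1, 1, 1 and divided differences Δ_i = 9, -11, -2, 12, the continuity of S' gives the tridiagonal system
  1·M_0 + 4·M_1 + 1·M_2 = 6(Δ_1 - Δ_0) = -120
  1·M_1 + 4·M_2 + 1·M_3 = 6(Δ_2 - Δ_1) = 54
  1·M_2 + 4·M_3 + 1·M_4 = 6(Δ_3 - Δ_2) = 84
Natural end conditions: M_0 = M_4 = 0.
Solving: M_0 = 0, M_1 = -69/2, M_2 = 18, M_3 = 33/2, M_4 = 0.
On [3, 4], S'(x) = b_2 + 2c_2·(x - 3) + 3d_2·(x - 3)² with b_2 = Δ_2 - h_2(2M_2 + M_3)/6 = -43/4, c_2 = M_2/2 = 9, d_2 = (M_3 - M_2)/(6h_2) = -1/4. So S'(3) = -43/4.

-10.7500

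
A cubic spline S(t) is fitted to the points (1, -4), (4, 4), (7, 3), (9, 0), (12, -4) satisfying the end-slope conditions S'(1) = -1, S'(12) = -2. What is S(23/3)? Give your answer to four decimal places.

1.9169

Put M_i = S'' at the i-th knot. Here h = (3, 3, 2, 3) and Δ = (8/3, -1/3, -3/2, -4/3), so the interior equations h_(i-1)·M_(i-1) + 2(h_(i-1)+h_i)·M_i + h_i·M_(i+1) = 6(Δ_i − Δ_(i-1)) read
  3·M_0 + 12·M_1 + 3·M_2 = 6(Δ_1 - Δ_0) = -18
  3·M_1 + 10·M_2 + 2·M_3 = 6(Δ_2 - Δ_1) = -7
  2·M_2 + 10·M_3 + 3·M_4 = 6(Δ_3 - Δ_2) = 1
Clamped end conditions give two more equations: 2h_0·M_0 + h_0·M_1 = 6(Δ_0 - S'(1)) = 22 and h_3·M_3 + 2h_3·M_4 = 6(S'(12) - Δ_3) = -4.
Solving the tridiagonal system: M_0 = 5219/1032, M_1 = -1435/516, M_2 = 23/344, M_3 = 29/86, M_4 = -431/516.
On [7, 9], S(t) = 3 - 285/172·(t - 7) + 23/688·(t - 7)² + 31/1376·(t - 7)³.
With (t - 7) = 2/3: S(23/3) = 4451/2322.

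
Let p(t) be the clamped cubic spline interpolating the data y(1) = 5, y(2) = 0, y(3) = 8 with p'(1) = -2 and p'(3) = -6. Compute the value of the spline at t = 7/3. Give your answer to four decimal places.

3.1481

Write m_i for p''(x_i). With h_i = 1, 1 and divided differences Δ_i = -5, 8, the continuity of p' gives the tridiagonal system
  1·m_0 + 4·m_1 + 1·m_2 = 6(Δ_1 - Δ_0) = 78
Clamped end conditions give two more equations: 2h_0·m_0 + h_0·m_1 = 6(Δ_0 - p'(1)) = -18 and h_1·m_1 + 2h_1·m_2 = 6(p'(3) - Δ_1) = -84.
Hence m_0 = -61/2, m_1 = 43, m_2 = -127/2.
On [2, 3], p(t) = 0 + 17/4·(t - 2) + 43/2·(t - 2)² - 71/4·(t - 2)³.
With (t - 2) = 1/3: p(7/3) = 85/27.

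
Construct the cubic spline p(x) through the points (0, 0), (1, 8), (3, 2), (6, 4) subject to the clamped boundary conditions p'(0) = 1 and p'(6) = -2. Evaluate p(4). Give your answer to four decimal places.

Write M_i for p''(x_i). With h_i = 1, 2, 3 and divided differences Δ_i = 8, -3, 2/3, the continuity of p' gives the tridiagonal system
  1·M_0 + 6·M_1 + 2·M_2 = 6(Δ_1 - Δ_0) = -66
  2·M_1 + 10·M_2 + 3·M_3 = 6(Δ_2 - Δ_1) = 22
Clamped end conditions give two more equations: 2h_0·M_0 + h_0·M_1 = 6(Δ_0 - p'(0)) = 42 and h_2·M_2 + 2h_2·M_3 = 6(p'(6) - Δ_2) = -16.
Solving the tridiagonal system: M_0 = 1730/57, M_1 = -1066/57, M_2 = 452/57, M_3 = -126/19.
On [3, 6], p(x) = 2 - 75/19·(x - 3) + 226/57·(x - 3)² - 415/513·(x - 3)³.
With (x - 3) = 1: p(4) = 620/513.

1.2086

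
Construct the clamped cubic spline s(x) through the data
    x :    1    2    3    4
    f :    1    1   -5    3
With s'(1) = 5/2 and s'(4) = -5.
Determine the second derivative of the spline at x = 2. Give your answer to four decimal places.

-19.8000

Write m_i for s''(x_i). With h_i = 1, 1, 1 and divided differences Δ_i = 0, -6, 8, the continuity of s' gives the tridiagonal system
  1·m_0 + 4·m_1 + 1·m_2 = 6(Δ_1 - Δ_0) = -36
  1·m_1 + 4·m_2 + 1·m_3 = 6(Δ_2 - Δ_1) = 84
Clamped end conditions give two more equations: 2h_0·m_0 + h_0·m_1 = 6(Δ_0 - s'(1)) = -15 and h_2·m_2 + 2h_2·m_3 = 6(s'(4) - Δ_2) = -78.
Forward elimination and back-substitution give m_0 = 12/5, m_1 = -99/5, m_2 = 204/5, m_3 = -297/5.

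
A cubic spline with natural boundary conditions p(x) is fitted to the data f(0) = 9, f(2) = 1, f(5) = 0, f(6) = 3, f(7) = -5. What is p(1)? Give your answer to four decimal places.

Let M_i = p''(x_i). Step sizes h_i = 2, 3, 1, 1; slopes of the chords Δ_i = (y_(i+1) - y_i)/h_i = -4, -1/3, 3, -8.
  2·M_0 + 10·M_1 + 3·M_2 = 6(Δ_1 - Δ_0) = 22
  3·M_1 + 8·M_2 + 1·M_3 = 6(Δ_2 - Δ_1) = 20
  1·M_2 + 4·M_3 + 1·M_4 = 6(Δ_3 - Δ_2) = -66
Natural end conditions: M_0 = M_4 = 0.
Solving the tridiagonal system: M_0 = 0, M_1 = 122/137, M_2 = 598/137, M_3 = -2410/137, M_4 = 0.
On [0, 2], p(x) = 9 - 1766/411·x + 0·x² + 61/822·x³.
With x = 1: p(1) = 1309/274.

4.7774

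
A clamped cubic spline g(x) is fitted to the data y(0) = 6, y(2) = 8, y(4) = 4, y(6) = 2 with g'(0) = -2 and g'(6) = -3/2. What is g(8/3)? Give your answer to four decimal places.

With M_i denoting the second derivative at x_i, h_i = 2, 2, 2, and Δ_i = (y_(i+1) − y_i)/h_i = 1, -2, -1:
  2·M_0 + 8·M_1 + 2·M_2 = 6(Δ_1 - Δ_0) = -18
  2·M_1 + 8·M_2 + 2·M_3 = 6(Δ_2 - Δ_1) = 6
Clamped end conditions give two more equations: 2h_0·M_0 + h_0·M_1 = 6(Δ_0 - g'(0)) = 18 and h_2·M_2 + 2h_2·M_3 = 6(g'(6) - Δ_2) = -3.
Forward elimination and back-substitution give M_0 = 203/30, M_1 = -68/15, M_2 = 71/30, M_3 = -29/15.
On [2, 4], g(x) = 8 + 7/30·(x - 2) - 34/15·(x - 2)² + 23/40·(x - 2)³.
With (x - 2) = 2/3: g(8/3) = 988/135.

7.3185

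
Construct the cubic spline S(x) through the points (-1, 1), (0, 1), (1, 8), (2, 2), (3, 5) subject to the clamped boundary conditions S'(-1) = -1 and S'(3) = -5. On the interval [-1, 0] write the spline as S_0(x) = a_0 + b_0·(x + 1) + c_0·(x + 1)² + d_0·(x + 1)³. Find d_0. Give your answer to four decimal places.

4.6071

Put m_i = S'' at the i-th knot. Here h = (1, 1, 1, 1) and Δ = (0, 7, -6, 3), so the interior equations h_(i-1)·m_(i-1) + 2(h_(i-1)+h_i)·m_i + h_i·m_(i+1) = 6(Δ_i − Δ_(i-1)) read
  1·m_0 + 4·m_1 + 1·m_2 = 6(Δ_1 - Δ_0) = 42
  1·m_1 + 4·m_2 + 1·m_3 = 6(Δ_2 - Δ_1) = -78
  1·m_2 + 4·m_3 + 1·m_4 = 6(Δ_3 - Δ_2) = 54
Clamped end conditions give two more equations: 2h_0·m_0 + h_0·m_1 = 6(Δ_0 - S'(-1)) = 6 and h_3·m_3 + 2h_3·m_4 = 6(S'(3) - Δ_3) = -48.
Hence m_0 = -101/14, m_1 = 143/7, m_2 = -65/2, m_3 = 221/7, m_4 = -557/14.
On [-1, 0], with S_0(x) = a_0 + b_0·(x + 1) + c_0·(x + 1)² + d_0·(x + 1)³: c_0 = m_0/2 = -101/28, d_0 = (m_1 - m_0)/(6h_0) = 129/28, b_0 = Δ_0 - h_0(2m_0 + m_1)/6 = -1.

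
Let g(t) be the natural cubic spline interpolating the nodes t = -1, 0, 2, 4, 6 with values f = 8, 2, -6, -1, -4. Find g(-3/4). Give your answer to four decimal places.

6.5000

With m_i denoting the second derivative at x_i, h_i = 1, 2, 2, 2, and Δ_i = (y_(i+1) − y_i)/h_i = -6, -4, 5/2, -3/2:
  1·m_0 + 6·m_1 + 2·m_2 = 6(Δ_1 - Δ_0) = 12
  2·m_1 + 8·m_2 + 2·m_3 = 6(Δ_2 - Δ_1) = 39
  2·m_2 + 8·m_3 + 2·m_4 = 6(Δ_3 - Δ_2) = -24
Natural end conditions: m_0 = m_4 = 0.
Hence m_0 = 0, m_1 = 0, m_2 = 6, m_3 = -9/2, m_4 = 0.
On [-1, 0], g(t) = 8 - 6·(t + 1) + 0·(t + 1)² + 0·(t + 1)³.
With (t + 1) = 1/4: g(-3/4) = 13/2.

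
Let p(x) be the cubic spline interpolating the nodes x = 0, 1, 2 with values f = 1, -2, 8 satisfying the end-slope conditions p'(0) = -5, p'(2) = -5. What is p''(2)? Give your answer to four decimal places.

Put σ_i = p'' at the i-th knot. Here h = (1, 1) and Δ = (-3, 10), so the interior equations h_(i-1)·σ_(i-1) + 2(h_(i-1)+h_i)·σ_i + h_i·σ_(i+1) = 6(Δ_i − Δ_(i-1)) read
  1·σ_0 + 4·σ_1 + 1·σ_2 = 6(Δ_1 - Δ_0) = 78
Clamped end conditions give two more equations: 2h_0·σ_0 + h_0·σ_1 = 6(Δ_0 - p'(0)) = 12 and h_1·σ_1 + 2h_1·σ_2 = 6(p'(2) - Δ_1) = -90.
Solving the tridiagonal system: σ_0 = -27/2, σ_1 = 39, σ_2 = -129/2.

-64.5000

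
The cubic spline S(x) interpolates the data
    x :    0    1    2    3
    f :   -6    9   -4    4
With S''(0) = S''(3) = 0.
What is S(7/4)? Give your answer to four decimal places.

Put σ_i = S'' at the i-th knot. Here h = (1, 1, 1) and Δ = (15, -13, 8), so the interior equations h_(i-1)·σ_(i-1) + 2(h_(i-1)+h_i)·σ_i + h_i·σ_(i+1) = 6(Δ_i − Δ_(i-1)) read
  1·σ_0 + 4·σ_1 + 1·σ_2 = 6(Δ_1 - Δ_0) = -168
  1·σ_1 + 4·σ_2 + 1·σ_3 = 6(Δ_2 - Δ_1) = 126
Natural end conditions: σ_0 = σ_3 = 0.
Hence σ_0 = 0, σ_1 = -266/5, σ_2 = 224/5, σ_3 = 0.
On [1, 2], S(x) = 9 - 41/15·(x - 1) - 133/5·(x - 1)² + 49/3·(x - 1)³.
With (x - 1) = 3/4: S(7/4) = -359/320.

-1.1219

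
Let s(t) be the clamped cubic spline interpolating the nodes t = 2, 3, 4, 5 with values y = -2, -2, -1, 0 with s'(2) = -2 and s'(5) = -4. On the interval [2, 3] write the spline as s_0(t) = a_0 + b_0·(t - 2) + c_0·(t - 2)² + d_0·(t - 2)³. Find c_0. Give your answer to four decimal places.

Put m_i = s'' at the i-th knot. Here h = (1, 1, 1) and Δ = (0, 1, 1), so the interior equations h_(i-1)·m_(i-1) + 2(h_(i-1)+h_i)·m_i + h_i·m_(i+1) = 6(Δ_i − Δ_(i-1)) read
  1·m_0 + 4·m_1 + 1·m_2 = 6(Δ_1 - Δ_0) = 6
  1·m_1 + 4·m_2 + 1·m_3 = 6(Δ_2 - Δ_1) = 0
Clamped end conditions give two more equations: 2h_0·m_0 + h_0·m_1 = 6(Δ_0 - s'(2)) = 12 and h_2·m_2 + 2h_2·m_3 = 6(s'(5) - Δ_2) = -30.
Forward elimination and back-substitution give m_0 = 20/3, m_1 = -4/3, m_2 = 14/3, m_3 = -52/3.
On [2, 3], with s_0(t) = a_0 + b_0·(t - 2) + c_0·(t - 2)² + d_0·(t - 2)³: c_0 = m_0/2 = 10/3, d_0 = (m_1 - m_0)/(6h_0) = -4/3, b_0 = Δ_0 - h_0(2m_0 + m_1)/6 = -2.

3.3333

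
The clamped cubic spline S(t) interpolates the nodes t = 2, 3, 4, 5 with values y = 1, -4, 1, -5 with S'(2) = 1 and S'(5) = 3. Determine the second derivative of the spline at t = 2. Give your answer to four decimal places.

-34.2667

Put m_i = S'' at the i-th knot. Here h = (1, 1, 1) and Δ = (-5, 5, -6), so the interior equations h_(i-1)·m_(i-1) + 2(h_(i-1)+h_i)·m_i + h_i·m_(i+1) = 6(Δ_i − Δ_(i-1)) read
  1·m_0 + 4·m_1 + 1·m_2 = 6(Δ_1 - Δ_0) = 60
  1·m_1 + 4·m_2 + 1·m_3 = 6(Δ_2 - Δ_1) = -66
Clamped end conditions give two more equations: 2h_0·m_0 + h_0·m_1 = 6(Δ_0 - S'(2)) = -36 and h_2·m_2 + 2h_2·m_3 = 6(S'(5) - Δ_2) = 54.
Forward elimination and back-substitution give m_0 = -514/15, m_1 = 488/15, m_2 = -538/15, m_3 = 674/15.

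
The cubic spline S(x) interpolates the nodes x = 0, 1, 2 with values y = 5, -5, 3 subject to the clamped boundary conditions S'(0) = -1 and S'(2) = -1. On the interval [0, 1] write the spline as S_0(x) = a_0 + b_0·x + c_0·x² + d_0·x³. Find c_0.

-27

Write M_i for S''(x_i). With h_i = 1, 1 and divided differences Δ_i = -10, 8, the continuity of S' gives the tridiagonal system
  1·M_0 + 4·M_1 + 1·M_2 = 6(Δ_1 - Δ_0) = 108
Clamped end conditions give two more equations: 2h_0·M_0 + h_0·M_1 = 6(Δ_0 - S'(0)) = -54 and h_1·M_1 + 2h_1·M_2 = 6(S'(2) - Δ_1) = -54.
Solving: M_0 = -54, M_1 = 54, M_2 = -54.
On [0, 1], with S_0(x) = a_0 + b_0·x + c_0·x² + d_0·x³: c_0 = M_0/2 = -27, d_0 = (M_1 - M_0)/(6h_0) = 18, b_0 = Δ_0 - h_0(2M_0 + M_1)/6 = -1.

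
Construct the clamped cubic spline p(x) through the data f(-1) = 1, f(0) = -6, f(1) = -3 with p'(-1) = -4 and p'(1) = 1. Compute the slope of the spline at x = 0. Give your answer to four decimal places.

-2.2500

Put m_i = p'' at the i-th knot. Here h = (1, 1) and Δ = (-7, 3), so the interior equations h_(i-1)·m_(i-1) + 2(h_(i-1)+h_i)·m_i + h_i·m_(i+1) = 6(Δ_i − Δ_(i-1)) read
  1·m_0 + 4·m_1 + 1·m_2 = 6(Δ_1 - Δ_0) = 60
Clamped end conditions give two more equations: 2h_0·m_0 + h_0·m_1 = 6(Δ_0 - p'(-1)) = -18 and h_1·m_1 + 2h_1·m_2 = 6(p'(1) - Δ_1) = -12.
Solving the tridiagonal system: m_0 = -43/2, m_1 = 25, m_2 = -37/2.
On [0, 1], p'(x) = b_1 + 2c_1·x + 3d_1·x² with b_1 = Δ_1 - h_1(2m_1 + m_2)/6 = -9/4, c_1 = m_1/2 = 25/2, d_1 = (m_2 - m_1)/(6h_1) = -29/4. So p'(0) = -9/4.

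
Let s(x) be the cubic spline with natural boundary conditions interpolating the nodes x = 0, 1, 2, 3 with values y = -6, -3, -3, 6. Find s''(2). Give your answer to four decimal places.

15.6000

Let σ_i = s''(x_i). Step sizes h_i = 1, 1, 1; slopes of the chords Δ_i = (y_(i+1) - y_i)/h_i = 3, 0, 9.
  1·σ_0 + 4·σ_1 + 1·σ_2 = 6(Δ_1 - Δ_0) = -18
  1·σ_1 + 4·σ_2 + 1·σ_3 = 6(Δ_2 - Δ_1) = 54
Natural end conditions: σ_0 = σ_3 = 0.
Solving: σ_0 = 0, σ_1 = -42/5, σ_2 = 78/5, σ_3 = 0.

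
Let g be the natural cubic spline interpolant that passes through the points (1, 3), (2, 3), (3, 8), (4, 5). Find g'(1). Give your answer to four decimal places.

-1.8667

Put m_i = g'' at the i-th knot. Here h = (1, 1, 1) and Δ = (0, 5, -3), so the interior equations h_(i-1)·m_(i-1) + 2(h_(i-1)+h_i)·m_i + h_i·m_(i+1) = 6(Δ_i − Δ_(i-1)) read
  1·m_0 + 4·m_1 + 1·m_2 = 6(Δ_1 - Δ_0) = 30
  1·m_1 + 4·m_2 + 1·m_3 = 6(Δ_2 - Δ_1) = -48
Natural end conditions: m_0 = m_3 = 0.
Forward elimination and back-substitution give m_0 = 0, m_1 = 56/5, m_2 = -74/5, m_3 = 0.
On [1, 2], g'(x) = b_0 + 2c_0·(x - 1) + 3d_0·(x - 1)² with b_0 = Δ_0 - h_0(2m_0 + m_1)/6 = -28/15, c_0 = m_0/2 = 0, d_0 = (m_1 - m_0)/(6h_0) = 28/15. So g'(1) = -28/15.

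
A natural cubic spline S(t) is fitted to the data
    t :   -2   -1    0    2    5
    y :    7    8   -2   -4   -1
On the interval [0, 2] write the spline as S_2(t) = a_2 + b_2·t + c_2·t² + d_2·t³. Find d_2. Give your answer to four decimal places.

Put M_i = S'' at the i-th knot. Here h = (1, 1, 2, 3) and Δ = (1, -10, -1, 1), so the interior equations h_(i-1)·M_(i-1) + 2(h_(i-1)+h_i)·M_i + h_i·M_(i+1) = 6(Δ_i − Δ_(i-1)) read
  1·M_0 + 4·M_1 + 1·M_2 = 6(Δ_1 - Δ_0) = -66
  1·M_1 + 6·M_2 + 2·M_3 = 6(Δ_2 - Δ_1) = 54
  2·M_2 + 10·M_3 + 3·M_4 = 6(Δ_3 - Δ_2) = 12
Natural end conditions: M_0 = M_4 = 0.
Solving the tridiagonal system: M_0 = 0, M_1 = -2106/107, M_2 = 1362/107, M_3 = -144/107, M_4 = 0.
On [0, 2], with S_2(t) = a_2 + b_2·t + c_2·t² + d_2·t³: c_2 = M_2/2 = 681/107, d_2 = (M_3 - M_2)/(6h_2) = -251/214, b_2 = Δ_2 - h_2(2M_2 + M_3)/6 = -967/107.

-1.1729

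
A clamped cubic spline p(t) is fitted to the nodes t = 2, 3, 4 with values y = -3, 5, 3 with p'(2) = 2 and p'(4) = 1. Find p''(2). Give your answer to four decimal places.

Write M_i for p''(x_i). With h_i = 1, 1 and divided differences Δ_i = 8, -2, the continuity of p' gives the tridiagonal system
  1·M_0 + 4·M_1 + 1·M_2 = 6(Δ_1 - Δ_0) = -60
Clamped end conditions give two more equations: 2h_0·M_0 + h_0·M_1 = 6(Δ_0 - p'(2)) = 36 and h_1·M_1 + 2h_1·M_2 = 6(p'(4) - Δ_1) = 18.
Solving: M_0 = 65/2, M_1 = -29, M_2 = 47/2.

32.5000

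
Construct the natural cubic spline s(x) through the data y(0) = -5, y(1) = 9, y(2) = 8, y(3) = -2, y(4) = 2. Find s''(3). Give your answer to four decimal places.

24.7500

Write M_i for s''(x_i). With h_i = 1, 1, 1, 1 and divided differences Δ_i = 14, -1, -10, 4, the continuity of s' gives the tridiagonal system
  1·M_0 + 4·M_1 + 1·M_2 = 6(Δ_1 - Δ_0) = -90
  1·M_1 + 4·M_2 + 1·M_3 = 6(Δ_2 - Δ_1) = -54
  1·M_2 + 4·M_3 + 1·M_4 = 6(Δ_3 - Δ_2) = 84
Natural end conditions: M_0 = M_4 = 0.
Hence M_0 = 0, M_1 = -75/4, M_2 = -15, M_3 = 99/4, M_4 = 0.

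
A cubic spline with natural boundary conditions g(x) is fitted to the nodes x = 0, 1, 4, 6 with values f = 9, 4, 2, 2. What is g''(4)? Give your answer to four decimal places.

With m_i denoting the second derivative at x_i, h_i = 1, 3, 2, and Δ_i = (y_(i+1) − y_i)/h_i = -5, -2/3, 0:
  1·m_0 + 8·m_1 + 3·m_2 = 6(Δ_1 - Δ_0) = 26
  3·m_1 + 10·m_2 + 2·m_3 = 6(Δ_2 - Δ_1) = 4
Natural end conditions: m_0 = m_3 = 0.
Forward elimination and back-substitution give m_0 = 0, m_1 = 248/71, m_2 = -46/71, m_3 = 0.

-0.6479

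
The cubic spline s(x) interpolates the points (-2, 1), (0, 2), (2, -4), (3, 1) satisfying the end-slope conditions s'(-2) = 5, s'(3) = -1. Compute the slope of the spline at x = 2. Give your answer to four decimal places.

Let m_i = s''(x_i). Step sizes h_i = 2, 2, 1; slopes of the chords Δ_i = (y_(i+1) - y_i)/h_i = 1/2, -3, 5.
  2·m_0 + 8·m_1 + 2·m_2 = 6(Δ_1 - Δ_0) = -21
  2·m_1 + 6·m_2 + 1·m_3 = 6(Δ_2 - Δ_1) = 48
Clamped end conditions give two more equations: 2h_0·m_0 + h_0·m_1 = 6(Δ_0 - s'(-2)) = -27 and h_2·m_2 + 2h_2·m_3 = 6(s'(3) - Δ_2) = -36.
Hence m_0 = -195/46, m_1 = -231/46, m_2 = 318/23, m_3 = -573/23.
On [2, 3], s'(x) = b_2 + 2c_2·(x - 2) + 3d_2·(x - 2)² with b_2 = Δ_2 - h_2(2m_2 + m_3)/6 = 209/46, c_2 = m_2/2 = 159/23, d_2 = (m_3 - m_2)/(6h_2) = -297/46. So s'(2) = 209/46.

4.5435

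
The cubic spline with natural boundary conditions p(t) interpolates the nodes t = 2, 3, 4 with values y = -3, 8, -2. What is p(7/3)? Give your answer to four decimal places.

2.2222

With M_i denoting the second derivative at x_i, h_i = 1, 1, and Δ_i = (y_(i+1) − y_i)/h_i = 11, -10:
  1·M_0 + 4·M_1 + 1·M_2 = 6(Δ_1 - Δ_0) = -126
Natural end conditions: M_0 = M_2 = 0.
Solving the tridiagonal system: M_0 = 0, M_1 = -63/2, M_2 = 0.
On [2, 3], p(t) = -3 + 65/4·(t - 2) + 0·(t - 2)² - 21/4·(t - 2)³.
With (t - 2) = 1/3: p(7/3) = 20/9.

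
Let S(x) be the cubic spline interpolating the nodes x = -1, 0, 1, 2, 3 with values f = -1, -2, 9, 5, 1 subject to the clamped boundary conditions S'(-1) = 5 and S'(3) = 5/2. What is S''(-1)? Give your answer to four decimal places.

With σ_i denoting the second derivative at x_i, h_i = 1, 1, 1, 1, and Δ_i = (y_(i+1) − y_i)/h_i = -1, 11, -4, -4:
  1·σ_0 + 4·σ_1 + 1·σ_2 = 6(Δ_1 - Δ_0) = 72
  1·σ_1 + 4·σ_2 + 1·σ_3 = 6(Δ_2 - Δ_1) = -90
  1·σ_2 + 4·σ_3 + 1·σ_4 = 6(Δ_3 - Δ_2) = 0
Clamped end conditions give two more equations: 2h_0·σ_0 + h_0·σ_1 = 6(Δ_0 - S'(-1)) = -36 and h_3·σ_3 + 2h_3·σ_4 = 6(S'(3) - Δ_3) = 39.
Solving: σ_0 = -1985/56, σ_1 = 977/28, σ_2 = -257/8, σ_3 = 101/28, σ_4 = 991/56.

-35.4464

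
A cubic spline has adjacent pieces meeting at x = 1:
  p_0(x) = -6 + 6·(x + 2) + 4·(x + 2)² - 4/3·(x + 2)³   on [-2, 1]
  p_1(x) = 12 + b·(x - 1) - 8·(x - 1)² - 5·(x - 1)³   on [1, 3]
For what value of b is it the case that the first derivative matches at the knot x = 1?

p_0'(x) = 6 + 8·(x + 2) - 4·(x + 2)², so p_0'(1) = -6. On the right, p_1'(1) = b, so b = -6.

-6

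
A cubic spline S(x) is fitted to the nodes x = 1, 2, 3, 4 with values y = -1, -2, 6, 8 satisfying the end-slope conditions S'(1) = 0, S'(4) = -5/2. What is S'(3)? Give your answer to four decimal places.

With σ_i denoting the second derivative at x_i, h_i = 1, 1, 1, and Δ_i = (y_(i+1) − y_i)/h_i = -1, 8, 2:
  1·σ_0 + 4·σ_1 + 1·σ_2 = 6(Δ_1 - Δ_0) = 54
  1·σ_1 + 4·σ_2 + 1·σ_3 = 6(Δ_2 - Δ_1) = -36
Clamped end conditions give two more equations: 2h_0·σ_0 + h_0·σ_1 = 6(Δ_0 - S'(1)) = -6 and h_2·σ_2 + 2h_2·σ_3 = 6(S'(4) - Δ_2) = -27.
Forward elimination and back-substitution give σ_0 = -193/15, σ_1 = 296/15, σ_2 = -181/15, σ_3 = -112/15.
On [3, 4], S'(x) = b_2 + 2c_2·(x - 3) + 3d_2·(x - 3)² with b_2 = Δ_2 - h_2(2σ_2 + σ_3)/6 = 109/15, c_2 = σ_2/2 = -181/30, d_2 = (σ_3 - σ_2)/(6h_2) = 23/30. So S'(3) = 109/15.

7.2667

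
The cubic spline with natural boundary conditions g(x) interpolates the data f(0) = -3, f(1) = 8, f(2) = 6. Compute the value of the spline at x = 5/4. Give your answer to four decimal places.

8.5664

With M_i denoting the second derivative at x_i, h_i = 1, 1, and Δ_i = (y_(i+1) − y_i)/h_i = 11, -2:
  1·M_0 + 4·M_1 + 1·M_2 = 6(Δ_1 - Δ_0) = -78
Natural end conditions: M_0 = M_2 = 0.
Forward elimination and back-substitution give M_0 = 0, M_1 = -39/2, M_2 = 0.
On [1, 2], g(x) = 8 + 9/2·(x - 1) - 39/4·(x - 1)² + 13/4·(x - 1)³.
With (x - 1) = 1/4: g(5/4) = 2193/256.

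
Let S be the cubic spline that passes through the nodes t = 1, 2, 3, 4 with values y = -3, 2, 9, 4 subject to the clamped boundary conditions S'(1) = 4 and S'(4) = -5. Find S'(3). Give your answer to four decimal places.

0.8000

Put m_i = S'' at the i-th knot. Here h = (1, 1, 1) and Δ = (5, 7, -5), so the interior equations h_(i-1)·m_(i-1) + 2(h_(i-1)+h_i)·m_i + h_i·m_(i+1) = 6(Δ_i − Δ_(i-1)) read
  1·m_0 + 4·m_1 + 1·m_2 = 6(Δ_1 - Δ_0) = 12
  1·m_1 + 4·m_2 + 1·m_3 = 6(Δ_2 - Δ_1) = -72
Clamped end conditions give two more equations: 2h_0·m_0 + h_0·m_1 = 6(Δ_0 - S'(1)) = 6 and h_2·m_2 + 2h_2·m_3 = 6(S'(4) - Δ_2) = 0.
Forward elimination and back-substitution give m_0 = -8/5, m_1 = 46/5, m_2 = -116/5, m_3 = 58/5.
On [3, 4], S'(t) = b_2 + 2c_2·(t - 3) + 3d_2·(t - 3)² with b_2 = Δ_2 - h_2(2m_2 + m_3)/6 = 4/5, c_2 = m_2/2 = -58/5, d_2 = (m_3 - m_2)/(6h_2) = 29/5. So S'(3) = 4/5.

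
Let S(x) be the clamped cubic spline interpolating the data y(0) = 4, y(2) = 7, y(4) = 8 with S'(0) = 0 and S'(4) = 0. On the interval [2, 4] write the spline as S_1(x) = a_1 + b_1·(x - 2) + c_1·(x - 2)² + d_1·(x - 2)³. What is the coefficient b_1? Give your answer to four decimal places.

1.5000

Let M_i = S''(x_i). Step sizes h_i = 2, 2; slopes of the chords Δ_i = (y_(i+1) - y_i)/h_i = 3/2, 1/2.
  2·M_0 + 8·M_1 + 2·M_2 = 6(Δ_1 - Δ_0) = -6
Clamped end conditions give two more equations: 2h_0·M_0 + h_0·M_1 = 6(Δ_0 - S'(0)) = 9 and h_1·M_1 + 2h_1·M_2 = 6(S'(4) - Δ_1) = -3.
Solving: M_0 = 3, M_1 = -3/2, M_2 = 0.
On [2, 4], with S_1(x) = a_1 + b_1·(x - 2) + c_1·(x - 2)² + d_1·(x - 2)³: c_1 = M_1/2 = -3/4, d_1 = (M_2 - M_1)/(6h_1) = 1/8, b_1 = Δ_1 - h_1(2M_1 + M_2)/6 = 3/2.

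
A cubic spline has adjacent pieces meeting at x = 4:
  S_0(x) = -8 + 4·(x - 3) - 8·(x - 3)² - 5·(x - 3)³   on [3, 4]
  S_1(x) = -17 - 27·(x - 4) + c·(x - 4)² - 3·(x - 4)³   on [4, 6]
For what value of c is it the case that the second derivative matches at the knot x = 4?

-23

S_0''(x) = -16 - 30·(x - 3), so S_0''(4) = -46. On the right, S_1''(4) = 2c, so c = -23.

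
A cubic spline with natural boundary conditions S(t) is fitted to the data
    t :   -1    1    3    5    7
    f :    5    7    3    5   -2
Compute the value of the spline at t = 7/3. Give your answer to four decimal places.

Let m_i = S''(x_i). Step sizes h_i = 2, 2, 2, 2; slopes of the chords Δ_i = (y_(i+1) - y_i)/h_i = 1, -2, 1, -7/2.
  2·m_0 + 8·m_1 + 2·m_2 = 6(Δ_1 - Δ_0) = -18
  2·m_1 + 8·m_2 + 2·m_3 = 6(Δ_2 - Δ_1) = 18
  2·m_2 + 8·m_3 + 2·m_4 = 6(Δ_3 - Δ_2) = -27
Natural end conditions: m_0 = m_4 = 0.
Forward elimination and back-substitution give m_0 = 0, m_1 = -369/112, m_2 = 117/28, m_3 = -495/112, m_4 = 0.
On [1, 3], S(t) = 7 - 67/56·(t - 1) - 369/224·(t - 1)² + 279/448·(t - 1)³.
With (t - 1) = 4/3: S(7/3) = 83/21.

3.9524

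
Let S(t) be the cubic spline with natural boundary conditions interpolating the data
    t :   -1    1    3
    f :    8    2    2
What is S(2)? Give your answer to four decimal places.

Let M_i = S''(x_i). Step sizes h_i = 2, 2; slopes of the chords Δ_i = (y_(i+1) - y_i)/h_i = -3, 0.
  2·M_0 + 8·M_1 + 2·M_2 = 6(Δ_1 - Δ_0) = 18
Natural end conditions: M_0 = M_2 = 0.
Forward elimination and back-substitution give M_0 = 0, M_1 = 9/4, M_2 = 0.
On [1, 3], S(t) = 2 - 3/2·(t - 1) + 9/8·(t - 1)² - 3/16·(t - 1)³.
With (t - 1) = 1: S(2) = 23/16.

1.4375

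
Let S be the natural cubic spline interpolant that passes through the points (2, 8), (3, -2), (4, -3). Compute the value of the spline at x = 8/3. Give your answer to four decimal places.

Put M_i = S'' at the i-th knot. Here h = (1, 1) and Δ = (-10, -1), so the interior equations h_(i-1)·M_(i-1) + 2(h_(i-1)+h_i)·M_i + h_i·M_(i+1) = 6(Δ_i − Δ_(i-1)) read
  1·M_0 + 4·M_1 + 1·M_2 = 6(Δ_1 - Δ_0) = 54
Natural end conditions: M_0 = M_2 = 0.
Solving the tridiagonal system: M_0 = 0, M_1 = 27/2, M_2 = 0.
On [2, 3], S(x) = 8 - 49/4·(x - 2) + 0·(x - 2)² + 9/4·(x - 2)³.
With (x - 2) = 2/3: S(8/3) = 1/2.

0.5000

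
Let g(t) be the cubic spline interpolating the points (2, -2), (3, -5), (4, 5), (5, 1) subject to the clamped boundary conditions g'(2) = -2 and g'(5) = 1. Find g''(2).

Write m_i for g''(x_i). With h_i = 1, 1, 1 and divided differences Δ_i = -3, 10, -4, the continuity of g' gives the tridiagonal system
  1·m_0 + 4·m_1 + 1·m_2 = 6(Δ_1 - Δ_0) = 78
  1·m_1 + 4·m_2 + 1·m_3 = 6(Δ_2 - Δ_1) = -84
Clamped end conditions give two more equations: 2h_0·m_0 + h_0·m_1 = 6(Δ_0 - g'(2)) = -6 and h_2·m_2 + 2h_2·m_3 = 6(g'(5) - Δ_2) = 30.
Solving the tridiagonal system: m_0 = -20, m_1 = 34, m_2 = -38, m_3 = 34.

-20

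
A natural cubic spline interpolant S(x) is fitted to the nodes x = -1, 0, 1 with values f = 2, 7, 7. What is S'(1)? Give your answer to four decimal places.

Write M_i for S''(x_i). With h_i = 1, 1 and divided differences Δ_i = 5, 0, the continuity of S' gives the tridiagonal system
  1·M_0 + 4·M_1 + 1·M_2 = 6(Δ_1 - Δ_0) = -30
Natural end conditions: M_0 = M_2 = 0.
Forward elimination and back-substitution give M_0 = 0, M_1 = -15/2, M_2 = 0.
On [0, 1], S'(x) = b_1 + 2c_1·x + 3d_1·x² with b_1 = Δ_1 - h_1(2M_1 + M_2)/6 = 5/2, c_1 = M_1/2 = -15/4, d_1 = (M_2 - M_1)/(6h_1) = 5/4. So S'(1) = -5/4.

-1.2500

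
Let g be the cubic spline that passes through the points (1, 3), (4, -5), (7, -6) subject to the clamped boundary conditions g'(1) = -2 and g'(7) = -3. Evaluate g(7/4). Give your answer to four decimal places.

Write M_i for g''(x_i). With h_i = 3, 3 and divided differences Δ_i = -8/3, -1/3, the continuity of g' gives the tridiagonal system
  3·M_0 + 12·M_1 + 3·M_2 = 6(Δ_1 - Δ_0) = 14
Clamped end conditions give two more equations: 2h_0·M_0 + h_0·M_1 = 6(Δ_0 - g'(1)) = -4 and h_1·M_1 + 2h_1·M_2 = 6(g'(7) - Δ_1) = -16.
Solving the tridiagonal system: M_0 = -2, M_1 = 8/3, M_2 = -4.
On [1, 4], g(t) = 3 - 2·(t - 1) - 1·(t - 1)² + 7/27·(t - 1)³.
With (t - 1) = 3/4: g(7/4) = 67/64.

1.0469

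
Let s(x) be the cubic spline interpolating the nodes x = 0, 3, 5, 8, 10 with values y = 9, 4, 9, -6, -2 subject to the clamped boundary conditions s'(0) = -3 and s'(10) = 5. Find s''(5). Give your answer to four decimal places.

-7.1448

Put M_i = s'' at the i-th knot. Here h = (3, 2, 3, 2) and Δ = (-5/3, 5/2, -5, 2), so the interior equations h_(i-1)·M_(i-1) + 2(h_(i-1)+h_i)·M_i + h_i·M_(i+1) = 6(Δ_i − Δ_(i-1)) read
  3·M_0 + 10·M_1 + 2·M_2 = 6(Δ_1 - Δ_0) = 25
  2·M_1 + 10·M_2 + 3·M_3 = 6(Δ_2 - Δ_1) = -45
  3·M_2 + 10·M_3 + 2·M_4 = 6(Δ_3 - Δ_2) = 42
Clamped end conditions give two more equations: 2h_0·M_0 + h_0·M_1 = 6(Δ_0 - s'(0)) = 8 and h_3·M_3 + 2h_3·M_4 = 6(s'(10) - Δ_3) = 18.
Solving: M_0 = -323/435, M_1 = 602/145, M_2 = -1036/145, M_3 = 877/145, M_4 = 214/145.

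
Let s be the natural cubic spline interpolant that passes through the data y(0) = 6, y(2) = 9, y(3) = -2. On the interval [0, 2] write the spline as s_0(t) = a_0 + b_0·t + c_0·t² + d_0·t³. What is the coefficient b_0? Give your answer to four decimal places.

With M_i denoting the second derivative at x_i, h_i = 2, 1, and Δ_i = (y_(i+1) − y_i)/h_i = 3/2, -11:
  2·M_0 + 6·M_1 + 1·M_2 = 6(Δ_1 - Δ_0) = -75
Natural end conditions: M_0 = M_2 = 0.
Forward elimination and back-substitution give M_0 = 0, M_1 = -25/2, M_2 = 0.
On [0, 2], with s_0(t) = a_0 + b_0·t + c_0·t² + d_0·t³: c_0 = M_0/2 = 0, d_0 = (M_1 - M_0)/(6h_0) = -25/24, b_0 = Δ_0 - h_0(2M_0 + M_1)/6 = 17/3.

5.6667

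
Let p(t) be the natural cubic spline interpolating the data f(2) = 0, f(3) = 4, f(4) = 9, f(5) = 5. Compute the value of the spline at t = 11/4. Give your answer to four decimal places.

2.7156

With M_i denoting the second derivative at x_i, h_i = 1, 1, 1, and Δ_i = (y_(i+1) − y_i)/h_i = 4, 5, -4:
  1·M_0 + 4·M_1 + 1·M_2 = 6(Δ_1 - Δ_0) = 6
  1·M_1 + 4·M_2 + 1·M_3 = 6(Δ_2 - Δ_1) = -54
Natural end conditions: M_0 = M_3 = 0.
Forward elimination and back-substitution give M_0 = 0, M_1 = 26/5, M_2 = -74/5, M_3 = 0.
On [2, 3], p(t) = 0 + 47/15·(t - 2) + 0·(t - 2)² + 13/15·(t - 2)³.
With (t - 2) = 3/4: p(11/4) = 869/320.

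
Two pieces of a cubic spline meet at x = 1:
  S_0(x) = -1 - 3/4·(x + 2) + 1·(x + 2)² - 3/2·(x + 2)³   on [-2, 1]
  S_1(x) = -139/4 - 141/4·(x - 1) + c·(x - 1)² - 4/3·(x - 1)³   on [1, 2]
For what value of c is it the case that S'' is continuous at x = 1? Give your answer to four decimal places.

S_0''(x) = 2 - 9·(x + 2), so S_0''(1) = -25. On the right, S_1''(1) = 2c, so c = -25/2.

-12.5000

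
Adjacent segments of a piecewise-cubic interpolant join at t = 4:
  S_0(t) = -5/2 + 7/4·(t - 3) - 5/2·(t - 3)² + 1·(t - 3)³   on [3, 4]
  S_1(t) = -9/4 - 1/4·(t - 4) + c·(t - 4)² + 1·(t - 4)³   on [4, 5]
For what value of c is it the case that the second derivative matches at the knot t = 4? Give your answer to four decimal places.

0.5000

S_0''(t) = -5 + 6·(t - 3), so S_0''(4) = 1. On the right, S_1''(4) = 2c, so c = 1/2.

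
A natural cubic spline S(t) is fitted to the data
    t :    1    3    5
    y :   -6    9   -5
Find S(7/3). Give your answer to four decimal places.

Put M_i = S'' at the i-th knot. Here h = (2, 2) and Δ = (15/2, -7), so the interior equations h_(i-1)·M_(i-1) + 2(h_(i-1)+h_i)·M_i + h_i·M_(i+1) = 6(Δ_i − Δ_(i-1)) read
  2·M_0 + 8·M_1 + 2·M_2 = 6(Δ_1 - Δ_0) = -87
Natural end conditions: M_0 = M_2 = 0.
Hence M_0 = 0, M_1 = -87/8, M_2 = 0.
On [1, 3], S(t) = -6 + 89/8·(t - 1) + 0·(t - 1)² - 29/32·(t - 1)³.
With (t - 1) = 4/3: S(7/3) = 361/54.

6.6852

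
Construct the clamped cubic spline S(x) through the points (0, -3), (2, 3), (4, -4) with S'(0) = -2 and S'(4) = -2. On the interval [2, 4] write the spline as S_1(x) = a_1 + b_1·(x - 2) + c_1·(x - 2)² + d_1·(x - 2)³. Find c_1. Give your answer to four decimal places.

Write M_i for S''(x_i). With h_i = 2, 2 and divided differences Δ_i = 3, -7/2, the continuity of S' gives the tridiagonal system
  2·M_0 + 8·M_1 + 2·M_2 = 6(Δ_1 - Δ_0) = -39
Clamped end conditions give two more equations: 2h_0·M_0 + h_0·M_1 = 6(Δ_0 - S'(0)) = 30 and h_1·M_1 + 2h_1·M_2 = 6(S'(4) - Δ_1) = 9.
Solving: M_0 = 99/8, M_1 = -39/4, M_2 = 57/8.
On [2, 4], with S_1(x) = a_1 + b_1·(x - 2) + c_1·(x - 2)² + d_1·(x - 2)³: c_1 = M_1/2 = -39/8, d_1 = (M_2 - M_1)/(6h_1) = 45/32, b_1 = Δ_1 - h_1(2M_1 + M_2)/6 = 5/8.

-4.8750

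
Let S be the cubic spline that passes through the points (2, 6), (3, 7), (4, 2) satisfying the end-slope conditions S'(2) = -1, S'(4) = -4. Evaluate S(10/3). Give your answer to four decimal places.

5.7407

Let m_i = S''(x_i). Step sizes h_i = 1, 1; slopes of the chords Δ_i = (y_(i+1) - y_i)/h_i = 1, -5.
  1·m_0 + 4·m_1 + 1·m_2 = 6(Δ_1 - Δ_0) = -36
Clamped end conditions give two more equations: 2h_0·m_0 + h_0·m_1 = 6(Δ_0 - S'(2)) = 12 and h_1·m_1 + 2h_1·m_2 = 6(S'(4) - Δ_1) = 6.
Hence m_0 = 27/2, m_1 = -15, m_2 = 21/2.
On [3, 4], S(t) = 7 - 7/4·(t - 3) - 15/2·(t - 3)² + 17/4·(t - 3)³.
With (t - 3) = 1/3: S(10/3) = 155/27.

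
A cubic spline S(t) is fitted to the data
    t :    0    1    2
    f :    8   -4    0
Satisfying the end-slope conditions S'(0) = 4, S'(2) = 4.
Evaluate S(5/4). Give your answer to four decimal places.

Write σ_i for S''(x_i). With h_i = 1, 1 and divided differences Δ_i = -12, 4, the continuity of S' gives the tridiagonal system
  1·σ_0 + 4·σ_1 + 1·σ_2 = 6(Δ_1 - Δ_0) = 96
Clamped end conditions give two more equations: 2h_0·σ_0 + h_0·σ_1 = 6(Δ_0 - S'(0)) = -96 and h_1·σ_1 + 2h_1·σ_2 = 6(S'(2) - Δ_1) = 0.
Solving: σ_0 = -72, σ_1 = 48, σ_2 = -24.
On [1, 2], S(t) = -4 - 8·(t - 1) + 24·(t - 1)² - 12·(t - 1)³.
With (t - 1) = 1/4: S(5/4) = -75/16.

-4.6875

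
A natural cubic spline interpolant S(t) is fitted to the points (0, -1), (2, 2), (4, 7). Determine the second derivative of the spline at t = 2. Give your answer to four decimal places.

0.7500

Put σ_i = S'' at the i-th knot. Here h = (2, 2) and Δ = (3/2, 5/2), so the interior equations h_(i-1)·σ_(i-1) + 2(h_(i-1)+h_i)·σ_i + h_i·σ_(i+1) = 6(Δ_i − Δ_(i-1)) read
  2·σ_0 + 8·σ_1 + 2·σ_2 = 6(Δ_1 - Δ_0) = 6
Natural end conditions: σ_0 = σ_2 = 0.
Solving the tridiagonal system: σ_0 = 0, σ_1 = 3/4, σ_2 = 0.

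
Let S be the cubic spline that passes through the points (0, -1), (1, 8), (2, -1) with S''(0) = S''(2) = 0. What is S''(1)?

-27

Put M_i = S'' at the i-th knot. Here h = (1, 1) and Δ = (9, -9), so the interior equations h_(i-1)·M_(i-1) + 2(h_(i-1)+h_i)·M_i + h_i·M_(i+1) = 6(Δ_i − Δ_(i-1)) read
  1·M_0 + 4·M_1 + 1·M_2 = 6(Δ_1 - Δ_0) = -108
Natural end conditions: M_0 = M_2 = 0.
Forward elimination and back-substitution give M_0 = 0, M_1 = -27, M_2 = 0.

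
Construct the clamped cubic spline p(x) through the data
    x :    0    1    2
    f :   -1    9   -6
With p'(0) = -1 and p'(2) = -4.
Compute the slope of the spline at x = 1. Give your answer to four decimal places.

Let M_i = p''(x_i). Step sizes h_i = 1, 1; slopes of the chords Δ_i = (y_(i+1) - y_i)/h_i = 10, -15.
  1·M_0 + 4·M_1 + 1·M_2 = 6(Δ_1 - Δ_0) = -150
Clamped end conditions give two more equations: 2h_0·M_0 + h_0·M_1 = 6(Δ_0 - p'(0)) = 66 and h_1·M_1 + 2h_1·M_2 = 6(p'(2) - Δ_1) = 66.
Hence M_0 = 69, M_1 = -72, M_2 = 69.
On [1, 2], p'(x) = b_1 + 2c_1·(x - 1) + 3d_1·(x - 1)² with b_1 = Δ_1 - h_1(2M_1 + M_2)/6 = -5/2, c_1 = M_1/2 = -36, d_1 = (M_2 - M_1)/(6h_1) = 47/2. So p'(1) = -5/2.

-2.5000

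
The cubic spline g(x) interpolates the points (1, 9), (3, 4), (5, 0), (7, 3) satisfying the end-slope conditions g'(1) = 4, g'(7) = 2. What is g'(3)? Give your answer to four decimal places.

-4.4333

Let M_i = g''(x_i). Step sizes h_i = 2, 2, 2; slopes of the chords Δ_i = (y_(i+1) - y_i)/h_i = -5/2, -2, 3/2.
  2·M_0 + 8·M_1 + 2·M_2 = 6(Δ_1 - Δ_0) = 3
  2·M_1 + 8·M_2 + 2·M_3 = 6(Δ_2 - Δ_1) = 21
Clamped end conditions give two more equations: 2h_0·M_0 + h_0·M_1 = 6(Δ_0 - g'(1)) = -39 and h_2·M_2 + 2h_2·M_3 = 6(g'(7) - Δ_2) = 3.
Solving: M_0 = -166/15, M_1 = 79/30, M_2 = 61/30, M_3 = -4/15.
On [3, 5], g'(x) = b_1 + 2c_1·(x - 3) + 3d_1·(x - 3)² with b_1 = Δ_1 - h_1(2M_1 + M_2)/6 = -133/30, c_1 = M_1/2 = 79/60, d_1 = (M_2 - M_1)/(6h_1) = -1/20. So g'(3) = -133/30.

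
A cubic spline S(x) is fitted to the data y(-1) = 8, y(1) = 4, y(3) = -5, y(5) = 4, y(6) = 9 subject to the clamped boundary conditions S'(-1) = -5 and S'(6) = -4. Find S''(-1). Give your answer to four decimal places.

7.2791

Put σ_i = S'' at the i-th knot. Here h = (2, 2, 2, 1) and Δ = (-2, -9/2, 9/2, 5), so the interior equations h_(i-1)·σ_(i-1) + 2(h_(i-1)+h_i)·σ_i + h_i·σ_(i+1) = 6(Δ_i − Δ_(i-1)) read
  2·σ_0 + 8·σ_1 + 2·σ_2 = 6(Δ_1 - Δ_0) = -15
  2·σ_1 + 8·σ_2 + 2·σ_3 = 6(Δ_2 - Δ_1) = 54
  2·σ_2 + 6·σ_3 + 1·σ_4 = 6(Δ_3 - Δ_2) = 3
Clamped end conditions give two more equations: 2h_0·σ_0 + h_0·σ_1 = 6(Δ_0 - S'(-1)) = 18 and h_3·σ_3 + 2h_3·σ_4 = 6(S'(6) - Δ_3) = -54.
Solving: σ_0 = 313/43, σ_1 = -239/43, σ_2 = 641/86, σ_3 = 118/43, σ_4 = -1220/43.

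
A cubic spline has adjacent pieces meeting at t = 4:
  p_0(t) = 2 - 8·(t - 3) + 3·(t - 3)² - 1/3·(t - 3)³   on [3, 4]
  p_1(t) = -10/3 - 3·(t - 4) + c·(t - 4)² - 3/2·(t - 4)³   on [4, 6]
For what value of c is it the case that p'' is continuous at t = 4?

p_0''(t) = 6 - 2·(t - 3), so p_0''(4) = 4. On the right, p_1''(4) = 2c, so c = 2.

2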